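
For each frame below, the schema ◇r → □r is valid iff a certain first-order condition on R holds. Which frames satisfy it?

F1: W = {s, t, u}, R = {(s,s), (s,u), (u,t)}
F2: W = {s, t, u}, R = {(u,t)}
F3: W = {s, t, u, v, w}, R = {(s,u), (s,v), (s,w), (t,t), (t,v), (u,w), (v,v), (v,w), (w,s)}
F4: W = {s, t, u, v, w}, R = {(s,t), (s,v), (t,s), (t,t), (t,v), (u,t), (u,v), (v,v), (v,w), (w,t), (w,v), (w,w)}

Frame correspondent (Sahlqvist): ∀x ∀y ∀z (Rxy ∧ Rxz → y = z) — i.e. partial functionality.
F1: fails — s sees both s and u.
F2: satisfies the condition.
F3: fails — s sees both u and v.
F4: fails — s sees both t and v.
Valid on: F2.

F2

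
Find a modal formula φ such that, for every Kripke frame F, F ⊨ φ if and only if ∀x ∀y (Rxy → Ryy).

The condition is shift-reflexivity. The T□ schema □(□q → q) defines it.
Suppose □(□q→q) is valid. Take Rxy and set V(q)={w : Ryw}. Then at y, □q holds; since □(□q→q) at x, □q→q at y, so q at y, i.e. Ryy.

□(□q → q)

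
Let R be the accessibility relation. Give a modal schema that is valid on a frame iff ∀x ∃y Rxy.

This is seriality; the standard corresponding axiom is D: □q → ◇q.
Suppose □q→◇q is valid. At any x set V(q)=W. Then □q at x, so ◇q at x, so x has a successor.

□q → ◇q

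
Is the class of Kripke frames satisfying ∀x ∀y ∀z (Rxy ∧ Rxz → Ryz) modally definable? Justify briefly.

This is a Sahlqvist condition; the 5 axiom ◇r → □◇r defines it.
Suppose ◇r→□◇r is valid. Take Rxy, Rxz and set V(r)={y}. Then ◇r at x, so □◇r at x, so ◇r at z, so some w with Rzw has r; w=y, i.e. Rzy. By symmetry of the argument, Ryz.

Definable; ◇r → □◇r defines it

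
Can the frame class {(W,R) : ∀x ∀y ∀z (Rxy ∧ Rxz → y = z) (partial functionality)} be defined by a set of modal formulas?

Definable; ◇r → □r defines it

Yes: it is partial functionality, defined by the CD schema ◇r → □r.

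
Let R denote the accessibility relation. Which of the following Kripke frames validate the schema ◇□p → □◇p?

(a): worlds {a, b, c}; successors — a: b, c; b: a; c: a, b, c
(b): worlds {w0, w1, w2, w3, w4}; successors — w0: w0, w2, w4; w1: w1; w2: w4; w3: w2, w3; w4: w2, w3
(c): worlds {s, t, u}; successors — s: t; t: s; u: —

(c)

The schema corresponds to convergence: ∀x ∀y ∀z (Rxy ∧ Rxz → ∃w (Ryw ∧ Rzw)).
(a): fails — Rcb and Rca but b and a have no common successor.
(b): fails — Rw0w4 and Rw0w2 but w4 and w2 have no common successor.
(c): satisfies the condition.
Valid on: (c).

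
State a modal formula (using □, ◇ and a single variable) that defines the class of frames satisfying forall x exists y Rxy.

□p → ◇p

A defining formula is □p → ◇p (the D axiom).
Suppose □p→◇p is valid. At any x set V(p)=W. Then □p at x, so ◇p at x, so x has a successor.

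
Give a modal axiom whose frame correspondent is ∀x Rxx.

This is reflexivity; the standard corresponding axiom is T: □r → r.

□r → r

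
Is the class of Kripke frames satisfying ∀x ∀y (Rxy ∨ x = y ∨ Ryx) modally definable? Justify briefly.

If a class were modally definable it would be closed under disjoint unions (Goldblatt–Thomason).
Take 3 disjoint single-world reflexive frames: each is trivially connected, but their disjoint union has 3 worlds with no edge between distinct components, so it is not connected.
Hence connectedness of R is not modally definable.

Not definable by any modal formula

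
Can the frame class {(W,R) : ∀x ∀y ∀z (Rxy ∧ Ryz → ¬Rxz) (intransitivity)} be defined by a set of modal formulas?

Modal frame validity is preserved under surjective bounded morphisms.
The 5-cycle (worlds w0,w1,w2,w3,w4 with w0→w1→w2→w3→w4→w0) is intransitive. Mapping every world to a single reflexive point • is a surjective bounded morphism; the reflexive point is not intransitive (R••∧R•• but R••).
So no modal formula (or set of formulas) defines exactly the intransitive frames.

Not definable by any modal formula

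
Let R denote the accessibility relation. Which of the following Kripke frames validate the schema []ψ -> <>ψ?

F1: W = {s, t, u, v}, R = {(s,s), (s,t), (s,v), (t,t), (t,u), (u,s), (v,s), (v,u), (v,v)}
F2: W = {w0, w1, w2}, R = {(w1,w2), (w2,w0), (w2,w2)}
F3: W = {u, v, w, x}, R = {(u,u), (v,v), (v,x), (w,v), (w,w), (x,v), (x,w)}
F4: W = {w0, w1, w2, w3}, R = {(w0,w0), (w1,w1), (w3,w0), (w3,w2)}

The schema corresponds to seriality: forall x exists y Rxy.
F1: ✓.
F2: fails — world w0 has no successor.
F3: ✓.
F4: fails — world w2 has no successor.

F1, F3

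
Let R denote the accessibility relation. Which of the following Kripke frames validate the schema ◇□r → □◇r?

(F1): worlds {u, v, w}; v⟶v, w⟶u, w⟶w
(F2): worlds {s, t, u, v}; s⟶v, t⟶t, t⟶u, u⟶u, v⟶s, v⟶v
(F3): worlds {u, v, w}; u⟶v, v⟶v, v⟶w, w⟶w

This is the axiom for convergence; its first-order frame correspondent is ∀x ∀y ∀z (Rxy ∧ Rxz → ∃w (Ryw ∧ Rzw)).
(F1): fails — Rww and Rwu but w and u have no common successor.
(F2): holds.
(F3): holds.

(F2), (F3)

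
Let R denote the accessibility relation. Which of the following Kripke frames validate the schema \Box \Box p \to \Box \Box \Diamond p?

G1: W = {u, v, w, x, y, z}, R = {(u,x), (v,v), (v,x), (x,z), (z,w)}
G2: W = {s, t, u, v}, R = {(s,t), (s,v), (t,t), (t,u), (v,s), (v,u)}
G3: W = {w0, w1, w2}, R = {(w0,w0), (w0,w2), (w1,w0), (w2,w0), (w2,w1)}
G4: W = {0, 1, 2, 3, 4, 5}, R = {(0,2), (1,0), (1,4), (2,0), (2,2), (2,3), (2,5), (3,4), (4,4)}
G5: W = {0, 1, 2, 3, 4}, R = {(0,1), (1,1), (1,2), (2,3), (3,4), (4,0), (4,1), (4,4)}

The schema corresponds to a generalized confluence (Geach) condition: \forall x \forall z (x R^2 z \to \exists w (x R^2 w \wedge zRw)).
G1: fails — uR²z but no t with uR²t and zRt.
G2: fails — sR²u but no w with sR²w and uRw.
G3: ✓.
G4: fails — 0R²3 but no w with 0R²w and 3Rw.
G5: fails — 0R²2 but no w with 0R²w and 2Rw.
Valid on: G3.

G3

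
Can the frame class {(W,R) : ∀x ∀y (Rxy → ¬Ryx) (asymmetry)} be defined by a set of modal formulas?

Not definable by any modal formula

Any modally definable frame class is closed under surjective bounded morphisms.
The 4-cycle (worlds w0,w1,w2,w3 with w0→w1→w2→w3→w0) is asymmetric. Mapping every world to a single reflexive point • is a surjective bounded morphism, and the reflexive point is not asymmetric (R•• but asymmetry requires ¬R••).
So the class is not modally definable.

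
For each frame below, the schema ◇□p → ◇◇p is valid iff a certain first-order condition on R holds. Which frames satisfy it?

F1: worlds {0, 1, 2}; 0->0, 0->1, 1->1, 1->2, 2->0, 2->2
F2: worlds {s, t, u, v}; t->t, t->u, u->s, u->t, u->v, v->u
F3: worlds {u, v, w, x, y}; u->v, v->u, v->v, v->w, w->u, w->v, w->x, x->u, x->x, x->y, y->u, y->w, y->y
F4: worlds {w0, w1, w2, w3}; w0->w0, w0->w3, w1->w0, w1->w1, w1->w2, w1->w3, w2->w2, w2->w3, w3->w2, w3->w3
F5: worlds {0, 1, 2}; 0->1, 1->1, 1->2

F1, F3, F4

The schema corresponds to a generalized confluence (Geach) condition: ∀x ∀y (xRy → ∃w (yRw ∧ xR²w)).
F1: holds.
F2: fails — uRs but no w with sRw and uR²w.
F3: holds.
F4: holds.
F5: fails — 1R2 but no w with 2Rw and 1R²w.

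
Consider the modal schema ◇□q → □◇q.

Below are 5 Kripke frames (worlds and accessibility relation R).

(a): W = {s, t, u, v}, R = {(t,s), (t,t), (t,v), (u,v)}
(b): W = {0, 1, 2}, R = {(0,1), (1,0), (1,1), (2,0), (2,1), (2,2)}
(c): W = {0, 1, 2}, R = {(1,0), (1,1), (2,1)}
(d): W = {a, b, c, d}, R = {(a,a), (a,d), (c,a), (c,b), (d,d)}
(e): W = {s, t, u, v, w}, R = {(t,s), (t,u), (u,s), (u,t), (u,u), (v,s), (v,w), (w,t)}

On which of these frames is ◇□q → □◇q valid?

Frame correspondent (Sahlqvist): ∀x ∀y ∀z (Rxy ∧ Rxz → ∃w (Ryw ∧ Rzw)) — i.e. convergence.
(a): fails — Rtt and Rts but t and s have no common successor.
(b): ✓.
(c): fails — R10 and R10 but 0 and 0 have no common successor.
(d): fails — Rcb and Rcb but b and b have no common successor.
(e): fails — Rts and Rts but s and s have no common successor.
Valid on: (b).

(b)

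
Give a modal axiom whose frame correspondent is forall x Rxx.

□q → q

This is reflexivity; the standard corresponding axiom is T: □q → q.
Suppose □q→q is valid. At any x set V(q)={w : Rxw}. Then □q holds at x, so q holds at x, i.e. Rxx.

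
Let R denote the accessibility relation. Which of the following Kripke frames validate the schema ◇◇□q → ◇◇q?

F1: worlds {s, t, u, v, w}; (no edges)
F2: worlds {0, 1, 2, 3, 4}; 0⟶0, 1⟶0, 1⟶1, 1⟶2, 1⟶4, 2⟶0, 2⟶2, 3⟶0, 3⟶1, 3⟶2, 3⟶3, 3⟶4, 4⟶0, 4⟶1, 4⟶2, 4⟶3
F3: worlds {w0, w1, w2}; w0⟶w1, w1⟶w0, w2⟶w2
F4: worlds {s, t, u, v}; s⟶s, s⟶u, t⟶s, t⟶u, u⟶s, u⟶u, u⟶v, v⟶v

This is the axiom for a generalized confluence (Geach) condition; its first-order frame correspondent is ∀x ∀y (xR²y → ∃w (yRw ∧ xR²w)).
F1: satisfies the condition.
F2: satisfies the condition.
F3: fails — w0R²w0 but no w with w0Rw and w0R²w.
F4: satisfies the condition.
Valid on: F1, F2, F4.

F1, F2, F4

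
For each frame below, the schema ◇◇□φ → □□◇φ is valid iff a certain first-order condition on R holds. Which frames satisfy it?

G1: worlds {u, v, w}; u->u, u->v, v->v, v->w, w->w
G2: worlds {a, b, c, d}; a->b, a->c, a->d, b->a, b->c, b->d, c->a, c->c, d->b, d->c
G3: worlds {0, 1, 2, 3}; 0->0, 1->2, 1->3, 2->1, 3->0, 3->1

The schema corresponds to a generalized confluence (Geach) condition: ∀x ∀y ∀z ((xR²y ∧ xR²z) → ∃w (yRw ∧ zRw)).
G1: fails — uR²u, uR²w but no t with uRt and wRt.
G2: satisfies the condition.
G3: fails — 1R²0, 1R²1 but no w with 0Rw and 1Rw.

G2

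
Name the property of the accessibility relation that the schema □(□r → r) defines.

Suppose □(□r→r) is valid. Take Rxy and set V(r)={w : Ryw}. Then at y, □r holds; since □(□r→r) at x, □r→r at y, so r at y, i.e. Ryy.
The converse is a direct semantic check.
Frame condition: ∀x ∀y (Rxy → Ryy).

Shift-reflexivity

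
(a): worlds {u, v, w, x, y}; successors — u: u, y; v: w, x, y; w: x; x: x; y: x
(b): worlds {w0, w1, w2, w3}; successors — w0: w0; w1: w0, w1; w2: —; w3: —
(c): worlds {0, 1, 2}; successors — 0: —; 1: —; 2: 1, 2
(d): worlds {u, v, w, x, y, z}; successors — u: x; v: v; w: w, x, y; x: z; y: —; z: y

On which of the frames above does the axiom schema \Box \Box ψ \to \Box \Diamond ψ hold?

This is the axiom for a generalized confluence (Geach) condition; its first-order frame correspondent is \forall x \forall z (xRz \to \exists w (x R^2 w \wedge zRw)).
(a): holds.
(b): holds.
(c): fails — 2R1 but no w with 2R²w and 1Rw.
(d): fails — wRy but no t with wR²t and yRt.

(a), (b)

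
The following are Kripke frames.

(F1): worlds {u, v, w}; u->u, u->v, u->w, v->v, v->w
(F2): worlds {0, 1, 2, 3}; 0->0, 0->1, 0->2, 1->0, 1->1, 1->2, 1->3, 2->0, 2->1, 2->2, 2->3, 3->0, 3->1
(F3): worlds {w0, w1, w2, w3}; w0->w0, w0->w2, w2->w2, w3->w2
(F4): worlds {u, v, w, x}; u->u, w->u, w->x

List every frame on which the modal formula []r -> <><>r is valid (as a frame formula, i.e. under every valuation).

(F2)

The schema corresponds to a generalized confluence (Geach) condition: forall x exists w (xRw & x R^2 w).
(F1): fails — at w but no t with wRt and wR²t.
(F2): condition met.
(F3): fails — at w1 but no w with w1Rw and w1R²w.
(F4): fails — at v but no t with vRt and vR²t.
Valid on: (F2).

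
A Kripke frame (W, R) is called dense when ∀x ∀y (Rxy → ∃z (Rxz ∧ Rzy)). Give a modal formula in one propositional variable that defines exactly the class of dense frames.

□□ψ → □ψ

This is density; the standard corresponding axiom is C4: □□ψ → □ψ.
Suppose □□ψ→□ψ is valid. Take Rxy and set V(ψ)={w : xR²w}. Then □□ψ at x, so □ψ at x, so ψ at y, i.e. ∃z(Rxz∧Rzy).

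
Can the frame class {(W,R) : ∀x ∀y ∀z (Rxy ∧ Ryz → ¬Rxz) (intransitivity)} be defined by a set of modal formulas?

Modal frame validity is preserved under surjective bounded morphisms.
The 5-cycle (worlds a,b,c,d,e with a→b→c→d→e→a) is intransitive. Mapping every world to a single reflexive point • is a surjective bounded morphism; the reflexive point is not intransitive (R••∧R•• but R••).
So the class is not modally definable.

Not definable by any modal formula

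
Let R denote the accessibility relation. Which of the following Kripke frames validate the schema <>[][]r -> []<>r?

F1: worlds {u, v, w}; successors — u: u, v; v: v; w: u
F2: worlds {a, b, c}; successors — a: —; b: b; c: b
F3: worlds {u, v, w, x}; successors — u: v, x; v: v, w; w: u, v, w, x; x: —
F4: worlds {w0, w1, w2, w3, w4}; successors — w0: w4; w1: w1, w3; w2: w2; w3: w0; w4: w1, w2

F1, F2

Frame correspondent (Sahlqvist): forall x forall y forall z ((xRy & xRz) -> exists w (y R^2 w & zRw)) — i.e. a generalized confluence (Geach) condition.
F1: holds.
F2: holds.
F3: fails — uRv, uRx but no t with vR²t and xRt.
F4: fails — w1Rw3, w1Rw1 but no w with w3R²w and w1Rw.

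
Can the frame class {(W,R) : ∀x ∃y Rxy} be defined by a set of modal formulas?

Yes, by □p → ◇p

This is a Sahlqvist condition; the D axiom □p → ◇p defines it.
Suppose □p→◇p is valid. At any x set V(p)=W. Then □p at x, so ◇p at x, so x has a successor.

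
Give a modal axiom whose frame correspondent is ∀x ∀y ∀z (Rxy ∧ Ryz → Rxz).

□s → □□s

This is transitivity; the standard corresponding axiom is 4: □s → □□s.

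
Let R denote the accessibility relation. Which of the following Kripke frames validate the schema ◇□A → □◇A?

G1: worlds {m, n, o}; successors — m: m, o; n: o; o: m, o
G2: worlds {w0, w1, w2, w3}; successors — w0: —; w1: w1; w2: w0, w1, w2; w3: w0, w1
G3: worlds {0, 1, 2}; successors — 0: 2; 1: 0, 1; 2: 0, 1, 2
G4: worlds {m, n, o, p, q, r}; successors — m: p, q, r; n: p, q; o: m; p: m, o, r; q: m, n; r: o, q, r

G1

This is the axiom for convergence; its first-order frame correspondent is ∀x ∀y ∀z (Rxy ∧ Rxz → ∃w (Ryw ∧ Rzw)).
G1: condition met.
G2: fails — Rw2w2 and Rw2w0 but w2 and w0 have no common successor.
G3: fails — R10 and R11 but 0 and 1 have no common successor.
G4: fails — Rmr and Rmq but r and q have no common successor.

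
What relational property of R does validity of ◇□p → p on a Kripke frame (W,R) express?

Symmetry

This is frame-equivalent to p → □◇p (substitute ¬p for p and contrapose).
Suppose p→□◇p is valid. Take Rxy and set V(p)={x}. Then p at x, so □◇p at x, so ◇p at y, so some z with Ryz has p; z=x, i.e. Ryx.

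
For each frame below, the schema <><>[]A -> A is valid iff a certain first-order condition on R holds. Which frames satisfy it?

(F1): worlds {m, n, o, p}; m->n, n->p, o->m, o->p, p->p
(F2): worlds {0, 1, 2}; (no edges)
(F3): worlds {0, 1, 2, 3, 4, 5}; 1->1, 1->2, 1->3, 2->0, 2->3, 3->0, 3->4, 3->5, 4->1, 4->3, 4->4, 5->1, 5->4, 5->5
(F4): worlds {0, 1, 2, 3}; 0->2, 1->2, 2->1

Frame correspondent (Sahlqvist): forall x forall y (x R^2 y -> exists w (yRw & x = w)) — i.e. a generalized confluence (Geach) condition.
(F1): fails — mR²p but no w with pRw and m=w.
(F2): satisfies the condition.
(F3): fails — 1R²0 but no w with 0Rw and 1=w.
(F4): fails — 0R²1 but no w with 1Rw and 0=w.

(F2)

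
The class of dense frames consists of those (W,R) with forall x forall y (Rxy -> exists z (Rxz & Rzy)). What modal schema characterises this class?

□□q → □q

A defining formula is □□q → □q (the C4 axiom).
Suppose □□q→□q is valid. Take Rxy and set V(q)={w : xR²w}. Then □□q at x, so □q at x, so q at y, i.e. ∃z(Rxz∧Rzy).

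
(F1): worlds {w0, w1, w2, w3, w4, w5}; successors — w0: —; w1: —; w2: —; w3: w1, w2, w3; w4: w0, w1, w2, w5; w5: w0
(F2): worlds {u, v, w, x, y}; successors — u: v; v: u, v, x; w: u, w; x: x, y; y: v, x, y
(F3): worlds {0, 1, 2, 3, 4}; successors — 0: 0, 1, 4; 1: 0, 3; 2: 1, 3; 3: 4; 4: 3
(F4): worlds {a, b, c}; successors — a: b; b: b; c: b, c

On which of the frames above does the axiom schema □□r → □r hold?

(F2), (F4)

The schema corresponds to density: ∀x ∀y (Rxy → ∃z (Rxz ∧ Rzy)).
(F1): fails — Rw4w5 but no z with Rw4z and Rzw5.
(F2): condition met.
(F3): fails — R34 but no z with R3z and Rz4.
(F4): condition met.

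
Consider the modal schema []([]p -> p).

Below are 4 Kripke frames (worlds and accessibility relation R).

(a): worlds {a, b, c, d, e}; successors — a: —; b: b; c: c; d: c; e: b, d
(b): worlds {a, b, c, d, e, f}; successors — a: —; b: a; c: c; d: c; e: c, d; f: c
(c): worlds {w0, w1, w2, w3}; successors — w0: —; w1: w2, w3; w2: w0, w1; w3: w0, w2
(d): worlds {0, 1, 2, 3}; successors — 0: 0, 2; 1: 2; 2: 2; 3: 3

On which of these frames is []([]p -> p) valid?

(d)

The schema corresponds to shift-reflexivity: forall x forall y (Rxy -> Ryy).
(a): fails — Red but not Rdd.
(b): fails — Rba but not Raa.
(c): fails — Rw1w2 but not Rw2w2.
(d): ✓.
Valid on: (d).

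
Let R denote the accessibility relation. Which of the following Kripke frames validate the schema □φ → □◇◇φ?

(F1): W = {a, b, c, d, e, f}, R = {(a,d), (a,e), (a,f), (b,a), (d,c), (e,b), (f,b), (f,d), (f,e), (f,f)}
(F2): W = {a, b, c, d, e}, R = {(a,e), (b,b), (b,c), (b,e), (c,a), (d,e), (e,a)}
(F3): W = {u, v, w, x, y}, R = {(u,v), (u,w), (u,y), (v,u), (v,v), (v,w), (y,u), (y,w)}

(F2)

This is the axiom for a generalized confluence (Geach) condition; its first-order frame correspondent is ∀x ∀z (xRz → ∃w (xRw ∧ zR²w)).
(F1): fails — aRd but no w with aRw and dR²w.
(F2): condition met.
(F3): fails — uRw but no t with uRt and wR²t.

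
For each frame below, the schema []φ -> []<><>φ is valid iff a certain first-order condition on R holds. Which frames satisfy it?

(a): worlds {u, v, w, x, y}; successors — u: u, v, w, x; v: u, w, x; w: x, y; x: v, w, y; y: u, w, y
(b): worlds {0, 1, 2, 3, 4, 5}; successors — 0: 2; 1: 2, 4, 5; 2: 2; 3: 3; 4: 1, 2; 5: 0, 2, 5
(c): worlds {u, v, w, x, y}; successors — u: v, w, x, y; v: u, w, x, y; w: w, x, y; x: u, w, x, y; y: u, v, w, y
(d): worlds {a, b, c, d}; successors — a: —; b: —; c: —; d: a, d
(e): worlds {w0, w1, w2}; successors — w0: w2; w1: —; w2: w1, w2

The schema corresponds to a generalized confluence (Geach) condition: forall x forall z (xRz -> exists w (xRw & z R^2 w)).
(a): ✓.
(b): ✓.
(c): ✓.
(d): fails — dRa but no w with dRw and aR²w.
(e): fails — w2Rw1 but no w with w2Rw and w1R²w.

(a), (b), (c)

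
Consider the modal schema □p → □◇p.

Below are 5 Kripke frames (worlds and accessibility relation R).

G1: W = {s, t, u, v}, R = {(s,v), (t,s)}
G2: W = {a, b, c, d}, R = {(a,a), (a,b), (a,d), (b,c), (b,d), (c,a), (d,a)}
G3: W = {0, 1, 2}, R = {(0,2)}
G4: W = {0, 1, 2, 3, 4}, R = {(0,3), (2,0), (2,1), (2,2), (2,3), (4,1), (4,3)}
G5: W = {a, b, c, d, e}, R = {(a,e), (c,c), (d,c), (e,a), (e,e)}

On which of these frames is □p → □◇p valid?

G5

Frame correspondent (Sahlqvist): ∀x ∀z (xRz → ∃w (xRw ∧ zRw)) — i.e. a generalized confluence (Geach) condition.
G1: fails — sRv but no w with sRw and vRw.
G2: fails — bRc but no w with bRw and cRw.
G3: fails — 0R2 but no w with 0Rw and 2Rw.
G4: fails — 0R3 but no w with 0Rw and 3Rw.
G5: holds.
Valid on: G5.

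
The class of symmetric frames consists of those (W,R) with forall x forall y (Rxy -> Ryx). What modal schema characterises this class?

A defining formula is r → □◇r (the B axiom).
Suppose r→□◇r is valid. Take Rxy and set V(r)={x}. Then r at x, so □◇r at x, so ◇r at y, so some z with Ryz has r; z=x, i.e. Ryx.

r → □◇r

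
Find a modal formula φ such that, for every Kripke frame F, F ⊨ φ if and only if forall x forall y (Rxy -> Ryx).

s → □◇s

The condition is symmetry. The B schema s → □◇s defines it.
Suppose s→□◇s is valid. Take Rxy and set V(s)={x}. Then s at x, so □◇s at x, so ◇s at y, so some z with Ryz has s; z=x, i.e. Ryx.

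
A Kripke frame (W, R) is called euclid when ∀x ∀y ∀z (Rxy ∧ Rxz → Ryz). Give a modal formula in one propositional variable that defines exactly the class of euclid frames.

The condition is the Euclidean property. The 5 schema ◇ψ → □◇ψ defines it.
Suppose ◇ψ→□◇ψ is valid. Take Rxy, Rxz and set V(ψ)={y}. Then ◇ψ at x, so □◇ψ at x, so ◇ψ at z, so some w with Rzw has ψ; w=y, i.e. Rzy. By symmetry of the argument, Ryz.

◇ψ → □◇ψ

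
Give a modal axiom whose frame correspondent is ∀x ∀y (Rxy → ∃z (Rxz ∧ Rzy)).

□□ψ → □ψ

The condition is density. The C4 schema □□ψ → □ψ defines it.
Suppose □□ψ→□ψ is valid. Take Rxy and set V(ψ)={w : xR²w}. Then □□ψ at x, so □ψ at x, so ψ at y, i.e. ∃z(Rxz∧Rzy).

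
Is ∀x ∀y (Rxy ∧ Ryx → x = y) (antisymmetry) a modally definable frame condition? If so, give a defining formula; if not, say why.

If a class were modally definable it would be closed under surjective bounded morphisms (Goldblatt–Thomason).
The 4-cycle (worlds 0,1,2,3 with 0→1→2→3→0) is antisymmetric. Sending even-indexed worlds to • and odd-indexed worlds to ∘ is a surjective bounded morphism onto the two-world frame with •↔∘, which is not antisymmetric.
So no modal formula (or set of formulas) defines exactly the antisymmetric frames.

No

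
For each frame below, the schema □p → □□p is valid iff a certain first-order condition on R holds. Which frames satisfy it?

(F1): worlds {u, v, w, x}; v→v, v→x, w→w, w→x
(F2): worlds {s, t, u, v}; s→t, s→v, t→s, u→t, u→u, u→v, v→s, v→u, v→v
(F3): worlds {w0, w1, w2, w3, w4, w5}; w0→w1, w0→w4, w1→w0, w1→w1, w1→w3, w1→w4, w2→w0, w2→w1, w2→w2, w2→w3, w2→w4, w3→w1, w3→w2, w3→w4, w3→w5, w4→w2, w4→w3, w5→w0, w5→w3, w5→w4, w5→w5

This is the axiom for transitivity; its first-order frame correspondent is ∀x ∀y ∀z (Rxy ∧ Ryz → Rxz).
(F1): ✓.
(F2): fails — Ruv and Rvs but not Rus.
(F3): fails — Rw3w1 and Rw1w3 but not Rw3w3.

(F1)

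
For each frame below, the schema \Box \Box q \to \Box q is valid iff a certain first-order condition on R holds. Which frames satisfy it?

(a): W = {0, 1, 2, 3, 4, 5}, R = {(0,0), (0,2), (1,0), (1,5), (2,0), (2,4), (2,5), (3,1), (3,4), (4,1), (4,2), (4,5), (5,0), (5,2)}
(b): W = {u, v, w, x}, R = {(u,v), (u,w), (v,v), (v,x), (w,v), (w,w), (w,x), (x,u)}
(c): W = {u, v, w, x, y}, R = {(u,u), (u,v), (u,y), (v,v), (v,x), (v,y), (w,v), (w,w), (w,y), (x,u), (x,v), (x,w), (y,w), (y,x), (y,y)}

This is the axiom for density; its first-order frame correspondent is \forall x \forall y (Rxy \to \exists z (Rxz \wedge Rzy)).
(a): fails — R34 but no z with R3z and Rz4.
(b): fails — Rxu but no z with Rxz and Rzu.
(c): condition met.
Valid on: (c).

(c)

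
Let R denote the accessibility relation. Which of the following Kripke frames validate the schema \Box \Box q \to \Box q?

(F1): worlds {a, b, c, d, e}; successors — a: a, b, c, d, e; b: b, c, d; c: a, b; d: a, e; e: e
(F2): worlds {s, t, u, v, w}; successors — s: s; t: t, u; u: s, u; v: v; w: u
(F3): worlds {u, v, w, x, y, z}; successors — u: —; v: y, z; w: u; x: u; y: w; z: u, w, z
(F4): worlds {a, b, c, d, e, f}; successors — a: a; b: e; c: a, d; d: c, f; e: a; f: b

This is the axiom for density; its first-order frame correspondent is \forall x \forall y (Rxy \to \exists z (Rxz \wedge Rzy)).
(F1): ✓.
(F2): ✓.
(F3): fails — Rwu but no t with Rwt and Rtu.
(F4): fails — Rcd but no z with Rcz and Rzd.
Valid on: (F1), (F2).

(F1), (F2)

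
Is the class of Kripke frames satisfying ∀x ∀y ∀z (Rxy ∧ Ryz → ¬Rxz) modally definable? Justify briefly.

Modal frame validity is preserved under surjective bounded morphisms.
The 7-cycle (worlds s,t,u,v,w,x,y with s→t→u→v→w→x→y→s) is intransitive. Mapping every world to a single reflexive point • is a surjective bounded morphism; the reflexive point is not intransitive (R••∧R•• but R••).
Hence intransitivity is not modally definable.

No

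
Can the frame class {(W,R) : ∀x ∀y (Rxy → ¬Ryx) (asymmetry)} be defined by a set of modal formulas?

Modal frame validity is preserved under surjective bounded morphisms.
The 5-cycle (worlds w0,w1,w2,w3,w4 with w0→w1→w2→w3→w4→w0) is asymmetric. Mapping every world to a single reflexive point • is a surjective bounded morphism, and the reflexive point is not asymmetric (R•• but asymmetry requires ¬R••).
So no modal formula (or set of formulas) defines exactly the asymmetric frames.

No — not modally definable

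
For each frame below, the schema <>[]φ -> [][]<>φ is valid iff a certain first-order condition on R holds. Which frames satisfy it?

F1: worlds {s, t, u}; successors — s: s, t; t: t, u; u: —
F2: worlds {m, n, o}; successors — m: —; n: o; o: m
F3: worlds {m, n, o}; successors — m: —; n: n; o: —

Frame correspondent (Sahlqvist): forall x forall y forall z ((xRy & x R^2 z) -> exists w (yRw & zRw)) — i.e. a generalized confluence (Geach) condition.
F1: fails — sRs, sR²u but no w with sRw and uRw.
F2: fails — nRo, nR²m but no w with oRw and mRw.
F3: satisfies the condition.
Valid on: F3.

F3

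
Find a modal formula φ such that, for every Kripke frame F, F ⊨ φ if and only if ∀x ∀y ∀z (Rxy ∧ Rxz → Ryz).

A defining formula is ◇ψ → □◇ψ (the 5 axiom).
Suppose ◇ψ→□◇ψ is valid. Take Rxy, Rxz and set V(ψ)={y}. Then ◇ψ at x, so □◇ψ at x, so ◇ψ at z, so some w with Rzw has ψ; w=y, i.e. Rzy. By symmetry of the argument, Ryz.

◇ψ → □◇ψ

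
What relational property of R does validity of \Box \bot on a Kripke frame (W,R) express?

Emptiness of R

This is the Ver axiom.
Its frame correspondent is emptiness of R — \forall x \forall y \neg Rxy.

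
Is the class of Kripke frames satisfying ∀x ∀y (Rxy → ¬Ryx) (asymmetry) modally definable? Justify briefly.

Not modally definable

Modal frame validity is preserved under surjective bounded morphisms.
The 4-cycle (worlds w0,w1,w2,w3 with w0→w1→w2→w3→w0) is asymmetric. Mapping every world to a single reflexive point • is a surjective bounded morphism, and the reflexive point is not asymmetric (R•• but asymmetry requires ¬R••).
So the class is not modally definable.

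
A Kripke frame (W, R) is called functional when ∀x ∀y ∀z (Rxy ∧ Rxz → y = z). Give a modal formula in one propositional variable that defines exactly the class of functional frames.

The condition is partial functionality. The CD schema ◇s → □s defines it.
Suppose ◇s→□s is valid. Take Rxy, Rxz and set V(s)={y}. Then ◇s at x, so □s at x, so s at z, i.e. z=y.

◇s → □s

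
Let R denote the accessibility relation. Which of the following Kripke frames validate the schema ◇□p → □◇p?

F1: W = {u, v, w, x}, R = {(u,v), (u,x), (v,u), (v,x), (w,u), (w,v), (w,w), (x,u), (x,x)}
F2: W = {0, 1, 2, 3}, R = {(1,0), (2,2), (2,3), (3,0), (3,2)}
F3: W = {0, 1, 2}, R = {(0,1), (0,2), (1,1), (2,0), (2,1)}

F1, F3

This is the axiom for convergence; its first-order frame correspondent is ∀x ∀y ∀z (Rxy ∧ Rxz → ∃w (Ryw ∧ Rzw)).
F1: ✓.
F2: fails — R10 and R10 but 0 and 0 have no common successor.
F3: ✓.
Valid on: F1, F3.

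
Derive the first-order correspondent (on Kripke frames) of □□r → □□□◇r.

This is a Sahlqvist (Geach-type) schema ◇^0□^2r → □^3◇^1r.
Minimal-valuation argument: fix x; take any y with xR^0y and any z with xR^3z. Set V(r) to the set of worlds R-reachable from y in exactly 2 steps. Then □^2r holds at y, so the antecedent holds at x; validity forces ◇^1r at z, giving a w with zR^1w and yR^2w.
First-order correspondent: ∀x ∀z (xR³z → ∃w (xR²w ∧ zRw)).

∀x ∀z (xR³z → ∃w (xR²w ∧ zRw))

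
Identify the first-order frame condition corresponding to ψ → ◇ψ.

reflexivity: ∀x Rxx

Replacing ψ by ¬ψ and contraposing gives the equivalent schema □ψ → ψ.
Suppose □ψ→ψ is valid. At any x set V(ψ)={w : Rxw}. Then □ψ holds at x, so ψ holds at x, i.e. Rxx.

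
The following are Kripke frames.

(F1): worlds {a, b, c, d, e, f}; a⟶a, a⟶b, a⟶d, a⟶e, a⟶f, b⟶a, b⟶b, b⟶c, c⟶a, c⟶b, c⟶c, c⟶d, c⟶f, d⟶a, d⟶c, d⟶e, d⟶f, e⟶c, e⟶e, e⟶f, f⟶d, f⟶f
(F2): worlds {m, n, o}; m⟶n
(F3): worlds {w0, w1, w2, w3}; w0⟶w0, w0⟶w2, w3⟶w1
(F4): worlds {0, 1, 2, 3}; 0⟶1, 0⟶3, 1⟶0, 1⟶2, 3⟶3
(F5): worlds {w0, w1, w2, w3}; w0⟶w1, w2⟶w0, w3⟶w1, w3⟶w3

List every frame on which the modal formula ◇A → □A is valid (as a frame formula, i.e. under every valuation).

Frame correspondent (Sahlqvist): ∀x ∀y ∀z (Rxy ∧ Rxz → y = z) — i.e. partial functionality.
(F1): fails — a sees both a and b.
(F2): holds.
(F3): fails — w0 sees both w0 and w2.
(F4): fails — 0 sees both 1 and 3.
(F5): fails — w3 sees both w1 and w3.

(F2)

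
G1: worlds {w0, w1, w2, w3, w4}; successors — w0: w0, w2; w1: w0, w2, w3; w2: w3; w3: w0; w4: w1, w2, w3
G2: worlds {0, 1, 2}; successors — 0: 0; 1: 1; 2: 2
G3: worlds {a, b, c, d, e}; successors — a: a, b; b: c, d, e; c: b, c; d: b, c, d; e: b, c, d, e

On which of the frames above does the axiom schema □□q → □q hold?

G2, G3

Frame correspondent (Sahlqvist): ∀x ∀y (Rxy → ∃z (Rxz ∧ Rzy)) — i.e. density.
G1: fails — Rw4w1 but no z with Rw4z and Rzw1.
G2: satisfies the condition.
G3: satisfies the condition.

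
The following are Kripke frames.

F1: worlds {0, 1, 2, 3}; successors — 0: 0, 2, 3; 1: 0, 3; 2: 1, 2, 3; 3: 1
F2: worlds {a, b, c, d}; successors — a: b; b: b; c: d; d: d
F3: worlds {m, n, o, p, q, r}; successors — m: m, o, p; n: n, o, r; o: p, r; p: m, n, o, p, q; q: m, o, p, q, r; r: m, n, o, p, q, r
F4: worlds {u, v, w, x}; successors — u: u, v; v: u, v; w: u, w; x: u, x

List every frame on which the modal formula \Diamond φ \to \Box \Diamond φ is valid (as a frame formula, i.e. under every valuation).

F2

Frame correspondent (Sahlqvist): \forall x \forall y \forall z (Rxy \wedge Rxz \to Ryz) — i.e. the Euclidean property.
F1: fails — R02 and R00 but not R20.
F2: condition met.
F3: fails — Rmo and Rmm but not Rom.
F4: fails — Rwu and Rww but not Ruw.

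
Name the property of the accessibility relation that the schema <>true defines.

seriality: forall x exists y Rxy

◇⊤ holds at w iff w has a successor, so frame-validity of ◇⊤ is exactly seriality. Equivalently via □r → ◇r:
Suppose □r→◇r is valid. At any x set V(r)=W. Then □r at x, so ◇r at x, so x has a successor.
Conversely, on a frame with seriality the schema holds at every world under every valuation.
Frame condition: forall x exists y Rxy.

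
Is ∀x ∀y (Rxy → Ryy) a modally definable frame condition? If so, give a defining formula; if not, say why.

Yes — defined by □(□p → p)

This is a Sahlqvist condition; the T□ axiom □(□p → p) defines it.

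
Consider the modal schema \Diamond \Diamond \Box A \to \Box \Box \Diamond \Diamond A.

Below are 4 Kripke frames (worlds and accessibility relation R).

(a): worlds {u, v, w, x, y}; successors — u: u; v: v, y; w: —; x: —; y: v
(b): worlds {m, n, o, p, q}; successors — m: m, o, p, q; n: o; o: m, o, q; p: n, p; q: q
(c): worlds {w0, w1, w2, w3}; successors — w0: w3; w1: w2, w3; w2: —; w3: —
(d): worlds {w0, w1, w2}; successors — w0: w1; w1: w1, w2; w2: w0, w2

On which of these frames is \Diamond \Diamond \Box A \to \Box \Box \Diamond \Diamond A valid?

This is the axiom for a generalized confluence (Geach) condition; its first-order frame correspondent is \forall x \forall y \forall z ((x R^2 y \wedge x R^2 z) \to \exists w (yRw \wedge z R^2 w)).
(a): holds.
(b): fails — mR²n, mR²q but no w with nRw and qR²w.
(c): holds.
(d): holds.
Valid on: (a), (c), (d).

(a), (c), (d)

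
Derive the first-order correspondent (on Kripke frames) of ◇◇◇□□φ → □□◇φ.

This is a Sahlqvist (Geach-type) schema ◇^3□^2φ → □^2◇^1φ.
Minimal-valuation argument: fix x; take any y with xR^3y and any z with xR^2z. Set V(φ) to the set of worlds R-reachable from y in exactly 2 steps. Then □^2φ holds at y, so the antecedent holds at x; validity forces ◇^1φ at z, giving a w with zR^1w and yR^2w.
First-order correspondent: ∀x ∀y ∀z ((xR³y ∧ xR²z) → ∃w (yR²w ∧ zRw)).

∀x ∀y ∀z ((xR³y ∧ xR²z) → ∃w (yR²w ∧ zRw))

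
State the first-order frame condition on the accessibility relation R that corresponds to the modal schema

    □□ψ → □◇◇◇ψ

∀x ∀z (xRz → ∃w (xR²w ∧ zR³w))

This is a Sahlqvist (Geach-type) schema ◇^0□^2ψ → □^1◇^3ψ.
Minimal-valuation argument: fix x; take any y with xR^0y and any z with xR^1z. Set V(ψ) to the set of worlds R-reachable from y in exactly 2 steps. Then □^2ψ holds at y, so the antecedent holds at x; validity forces ◇^3ψ at z, giving a w with zR^3w and yR^2w.
First-order correspondent: ∀x ∀z (xRz → ∃w (xR²w ∧ zR³w)).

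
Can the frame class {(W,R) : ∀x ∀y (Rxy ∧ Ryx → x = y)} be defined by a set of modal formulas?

No — not modally definable

Modal frame validity is preserved under surjective bounded morphisms.
The 4-cycle (worlds w0,w1,w2,w3 with w0→w1→w2→w3→w0) is antisymmetric. Sending even-indexed worlds to a and odd-indexed worlds to b is a surjective bounded morphism onto the two-world frame with a↔b, which is not antisymmetric.
So no modal formula (or set of formulas) defines exactly the antisymmetric frames.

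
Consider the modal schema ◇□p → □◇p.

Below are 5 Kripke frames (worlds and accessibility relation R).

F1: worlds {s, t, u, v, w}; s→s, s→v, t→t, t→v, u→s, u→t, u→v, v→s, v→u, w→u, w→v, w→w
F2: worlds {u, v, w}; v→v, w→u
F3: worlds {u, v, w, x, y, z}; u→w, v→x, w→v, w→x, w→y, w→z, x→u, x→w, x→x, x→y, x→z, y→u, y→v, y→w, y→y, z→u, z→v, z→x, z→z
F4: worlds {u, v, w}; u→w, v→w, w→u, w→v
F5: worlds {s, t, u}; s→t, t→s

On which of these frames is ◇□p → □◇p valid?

The schema corresponds to convergence: ∀x ∀y ∀z (Rxy ∧ Rxz → ∃w (Ryw ∧ Rzw)).
F1: fails — Rtv and Rtt but v and t have no common successor.
F2: fails — Rwu and Rwu but u and u have no common successor.
F3: fails — Rwv and Rwy but v and y have no common successor.
F4: satisfies the condition.
F5: satisfies the condition.
Valid on: F4, F5.

F4, F5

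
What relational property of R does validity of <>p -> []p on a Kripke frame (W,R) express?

partial functionality: forall x forall y forall z (Rxy & Rxz -> y = z)

Suppose ◇p→□p is valid. Take Rxy, Rxz and set V(p)={y}. Then ◇p at x, so □p at x, so p at z, i.e. z=y.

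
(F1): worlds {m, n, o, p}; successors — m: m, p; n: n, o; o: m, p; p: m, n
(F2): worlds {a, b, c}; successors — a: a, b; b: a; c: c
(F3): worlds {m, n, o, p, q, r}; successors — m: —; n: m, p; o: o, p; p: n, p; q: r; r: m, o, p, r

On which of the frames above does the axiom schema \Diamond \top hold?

This is the axiom for seriality; its first-order frame correspondent is \forall x \exists y Rxy.
(F1): holds.
(F2): holds.
(F3): fails — world m has no successor.

(F1), (F2)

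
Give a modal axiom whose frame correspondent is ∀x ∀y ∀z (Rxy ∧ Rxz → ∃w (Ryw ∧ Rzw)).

This is convergence; the standard corresponding axiom is .2: ◇□r → □◇r.

◇□r → □◇r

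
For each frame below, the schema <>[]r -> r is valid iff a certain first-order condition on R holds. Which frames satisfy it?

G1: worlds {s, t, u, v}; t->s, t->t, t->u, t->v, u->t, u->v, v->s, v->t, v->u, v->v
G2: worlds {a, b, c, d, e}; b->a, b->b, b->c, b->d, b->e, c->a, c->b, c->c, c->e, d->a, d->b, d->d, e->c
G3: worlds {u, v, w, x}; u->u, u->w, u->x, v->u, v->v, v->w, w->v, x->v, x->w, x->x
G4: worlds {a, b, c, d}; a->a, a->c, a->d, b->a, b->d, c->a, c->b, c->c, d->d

This is the axiom for symmetry; its first-order frame correspondent is forall x forall y (Rxy -> Ryx).
G1: fails — Rts but not Rst.
G2: fails — Rba but not Rab.
G3: fails — Rxw but not Rwx.
G4: fails — Rba but not Rab.
Valid on no frame.

none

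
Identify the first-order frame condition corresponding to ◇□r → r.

Symmetry

Equivalently (dual form): r → □◇r.
Suppose r→□◇r is valid. Take Rxy and set V(r)={x}. Then r at x, so □◇r at x, so ◇r at y, so some z with Ryz has r; z=x, i.e. Ryx.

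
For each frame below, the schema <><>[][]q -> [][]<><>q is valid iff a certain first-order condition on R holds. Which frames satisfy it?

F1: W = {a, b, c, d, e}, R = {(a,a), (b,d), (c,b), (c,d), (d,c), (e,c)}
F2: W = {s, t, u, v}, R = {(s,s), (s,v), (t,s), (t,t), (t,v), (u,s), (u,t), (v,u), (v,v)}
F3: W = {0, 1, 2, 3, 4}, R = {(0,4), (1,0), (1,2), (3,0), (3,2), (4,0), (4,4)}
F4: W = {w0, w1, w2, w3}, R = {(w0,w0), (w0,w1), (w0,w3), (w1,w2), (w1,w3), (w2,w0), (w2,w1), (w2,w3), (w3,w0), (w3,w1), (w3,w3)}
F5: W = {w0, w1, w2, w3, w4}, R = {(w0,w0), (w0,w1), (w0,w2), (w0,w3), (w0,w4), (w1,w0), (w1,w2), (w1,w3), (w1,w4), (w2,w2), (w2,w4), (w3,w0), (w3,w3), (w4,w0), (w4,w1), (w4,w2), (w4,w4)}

Frame correspondent (Sahlqvist): forall x forall y forall z ((x R^2 y & x R^2 z) -> exists w (y R^2 w & z R^2 w)) — i.e. a generalized confluence (Geach) condition.
F1: fails — dR²b, dR²d but no w with bR²w and dR²w.
F2: satisfies the condition.
F3: satisfies the condition.
F4: satisfies the condition.
F5: satisfies the condition.

F2, F3, F4, F5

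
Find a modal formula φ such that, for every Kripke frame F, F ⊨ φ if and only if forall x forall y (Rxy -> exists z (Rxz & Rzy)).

A defining formula is □□q → □q (the C4 axiom).
Suppose □□q→□q is valid. Take Rxy and set V(q)={w : xR²w}. Then □□q at x, so □q at x, so q at y, i.e. ∃z(Rxz∧Rzy).

□□q → □q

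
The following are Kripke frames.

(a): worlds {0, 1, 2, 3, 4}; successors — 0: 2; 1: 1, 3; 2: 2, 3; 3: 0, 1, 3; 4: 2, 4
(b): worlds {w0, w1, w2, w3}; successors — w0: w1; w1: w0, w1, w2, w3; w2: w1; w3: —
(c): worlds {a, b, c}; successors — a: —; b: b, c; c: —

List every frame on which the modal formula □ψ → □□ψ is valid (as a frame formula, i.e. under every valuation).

The schema corresponds to transitivity: ∀x ∀y ∀z (Rxy ∧ Ryz → Rxz).
(a): fails — R02 and R23 but not R03.
(b): fails — Rw0w1 and Rw1w2 but not Rw0w2.
(c): ✓.
Valid on: (c).

(c)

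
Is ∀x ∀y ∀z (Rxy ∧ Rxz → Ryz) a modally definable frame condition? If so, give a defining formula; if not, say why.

Yes: it is the Euclidean property, defined by the 5 schema ◇r → □◇r.
Suppose ◇r→□◇r is valid. Take Rxy, Rxz and set V(r)={y}. Then ◇r at x, so □◇r at x, so ◇r at z, so some w with Rzw has r; w=y, i.e. Rzy. By symmetry of the argument, Ryz.

Definable; ◇r → □◇r defines it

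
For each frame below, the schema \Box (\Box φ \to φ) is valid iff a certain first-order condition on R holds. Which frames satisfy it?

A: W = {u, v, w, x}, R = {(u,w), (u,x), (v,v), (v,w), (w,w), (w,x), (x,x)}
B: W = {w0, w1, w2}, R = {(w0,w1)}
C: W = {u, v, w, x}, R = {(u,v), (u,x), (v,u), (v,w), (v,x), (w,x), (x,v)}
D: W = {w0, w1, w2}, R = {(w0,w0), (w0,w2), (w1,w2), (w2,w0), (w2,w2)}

The schema corresponds to shift-reflexivity: \forall x \forall y (Rxy \to Ryy).
A: condition met.
B: fails — Rw0w1 but not Rw1w1.
C: fails — Ruv but not Rvv.
D: condition met.
Valid on: A, D.

A, D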